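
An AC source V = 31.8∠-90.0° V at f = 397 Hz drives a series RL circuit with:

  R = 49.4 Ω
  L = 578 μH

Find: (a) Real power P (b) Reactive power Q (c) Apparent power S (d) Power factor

Step 1 — Angular frequency: ω = 2π·f = 2π·397 = 2494 rad/s.
Step 2 — Component impedances:
  R: Z = R = 49.4 Ω
  L: Z = jωL = j·2494·0.000578 = 0 + j1.442 Ω
Step 3 — Series combination: Z_total = R + L = 49.4 + j1.442 Ω = 49.42∠1.7° Ω.
Step 4 — Source phasor: V = 31.8∠-90.0° V = 0 - j31.8 V.
Step 5 — Current: I = V / Z = -0.01877 - j0.6432 A = 0.6435∠-91.7° A.
Step 6 — Complex power: S = V·I* = 20.45 + j0.5969 VA.
Step 7 — Real power: P = Re(S) = 20.45 W.
Step 8 — Reactive power: Q = Im(S) = 0.5969 VAR.
Step 9 — Apparent power: |S| = 20.46 VA.
Step 10 — Power factor: PF = P/|S| = 0.9996 (lagging).

(a) P = 20.45 W  (b) Q = 0.5969 VAR  (c) S = 20.46 VA  (d) PF = 0.9996 (lagging)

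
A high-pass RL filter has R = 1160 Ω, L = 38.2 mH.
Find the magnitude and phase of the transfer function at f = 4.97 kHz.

Step 1 — Angular frequency: ω = 2π·4970 = 3.123e+04 rad/s.
Step 2 — Transfer function: H(jω) = jωL/(R + jωL).
Step 3 — Numerator jωL = j·1193; denominator R + jωL = 1160 + j1193.
Step 4 — H = 0.514 + j0.4998.
Step 5 — Magnitude: |H| = 0.7169 (-2.9 dB); phase: φ = 44.2°.

|H| = 0.7169 (-2.9 dB), φ = 44.2°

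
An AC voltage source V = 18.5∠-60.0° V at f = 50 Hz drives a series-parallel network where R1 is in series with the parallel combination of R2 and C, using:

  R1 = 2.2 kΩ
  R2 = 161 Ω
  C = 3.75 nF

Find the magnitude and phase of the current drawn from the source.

Step 1 — Angular frequency: ω = 2π·f = 2π·50 = 314.2 rad/s.
Step 2 — Component impedances:
  R1: Z = R = 2200 Ω
  R2: Z = R = 161 Ω
  C: Z = 1/(jωC) = -j/(ω·C) = 0 - j8.488e+05 Ω
Step 3 — Parallel branch: R2 || C = 1/(1/R2 + 1/C) = 161 - j0.03054 Ω.
Step 4 — Series with R1: Z_total = R1 + (R2 || C) = 2361 - j0.03054 Ω = 2361∠-0.0° Ω.
Step 5 — Source phasor: V = 18.5∠-60.0° V = 9.25 - j16.02 V.
Step 6 — Ohm's law: I = V / Z_total = (9.25 - j16.02) / (2361 - j0.03054) = 0.003918 - j0.006786 A.
Step 7 — Convert to polar: |I| = 0.007836 A, ∠I = -60.0°.

I = 0.007836∠-60.0° A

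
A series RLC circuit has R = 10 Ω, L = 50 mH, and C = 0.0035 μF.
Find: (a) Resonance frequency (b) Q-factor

Step 1 — Resonance condition Im(Z)=0 gives ω₀ = 1/√(LC).
Step 2 — ω₀ = 1/√(0.05·3.5e-09) = 7.559e+04 rad/s.
Step 3 — f₀ = ω₀/(2π) = 1.203e+04 Hz.
Step 4 — Series Q: Q = ω₀L/R = 7.559e+04·0.05/10 = 378.

(a) f₀ = 1.203e+04 Hz  (b) Q = 378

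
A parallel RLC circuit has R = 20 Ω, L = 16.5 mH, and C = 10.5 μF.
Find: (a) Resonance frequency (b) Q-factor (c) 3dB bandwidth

Step 1 — Resonance: ω₀ = 1/√(LC) = 1/√(0.0165·1.05e-05) = 2402 rad/s.
Step 2 — f₀ = ω₀/(2π) = 382.4 Hz.
Step 3 — Parallel Q: Q = R/(ω₀L) = 20/(2402·0.0165) = 0.5045.
Step 4 — Bandwidth: Δω = ω₀/Q = 4762 rad/s; BW = Δω/(2π) = 757.9 Hz.

(a) f₀ = 382.4 Hz  (b) Q = 0.5045  (c) BW = 757.9 Hz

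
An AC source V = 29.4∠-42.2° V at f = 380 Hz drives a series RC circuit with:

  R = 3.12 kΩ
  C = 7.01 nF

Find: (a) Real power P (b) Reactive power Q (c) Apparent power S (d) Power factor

Step 1 — Angular frequency: ω = 2π·f = 2π·380 = 2388 rad/s.
Step 2 — Component impedances:
  R: Z = R = 3120 Ω
  C: Z = 1/(jωC) = -j/(ω·C) = 0 - j5.975e+04 Ω
Step 3 — Series combination: Z_total = R + C = 3120 - j5.975e+04 Ω = 5.983e+04∠-87.0° Ω.
Step 4 — Source phasor: V = 29.4∠-42.2° V = 21.78 - j19.75 V.
Step 5 — Current: I = V / Z = 0.0003486 + j0.0003463 A = 0.0004914∠44.8° A.
Step 6 — Complex power: S = V·I* = 0.0007534 - j0.01443 VA.
Step 7 — Real power: P = Re(S) = 0.0007534 W.
Step 8 — Reactive power: Q = Im(S) = -0.01443 VAR.
Step 9 — Apparent power: |S| = 0.01445 VA.
Step 10 — Power factor: PF = P/|S| = 0.05215 (leading).

(a) P = 0.0007534 W  (b) Q = -0.01443 VAR  (c) S = 0.01445 VA  (d) PF = 0.05215 (leading)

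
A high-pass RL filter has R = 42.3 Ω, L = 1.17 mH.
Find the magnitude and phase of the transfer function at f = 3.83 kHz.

Step 1 — Angular frequency: ω = 2π·3830 = 2.406e+04 rad/s.
Step 2 — Transfer function: H(jω) = jωL/(R + jωL).
Step 3 — Numerator jωL = j·28.16; denominator R + jωL = 42.3 + j28.16.
Step 4 — H = 0.307 + j0.4613.
Step 5 — Magnitude: |H| = 0.5541 (-5.1 dB); phase: φ = 56.4°.

|H| = 0.5541 (-5.1 dB), φ = 56.4°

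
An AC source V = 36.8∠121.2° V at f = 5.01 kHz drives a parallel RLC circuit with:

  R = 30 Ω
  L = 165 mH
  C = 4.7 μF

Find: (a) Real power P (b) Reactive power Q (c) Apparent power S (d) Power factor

Step 1 — Angular frequency: ω = 2π·f = 2π·5010 = 3.148e+04 rad/s.
Step 2 — Component impedances:
  R: Z = R = 30 Ω
  L: Z = jωL = j·3.148e+04·0.165 = 0 + j5194 Ω
  C: Z = 1/(jωC) = -j/(ω·C) = 0 - j6.759 Ω
Step 3 — Parallel combination: 1/Z_total = 1/R + 1/L + 1/C; Z_total = 1.453 - j6.44 Ω = 6.602∠-77.3° Ω.
Step 4 — Source phasor: V = 36.8∠121.2° V = -19.06 + j31.48 V.
Step 5 — Current: I = V / Z = -5.286 - j1.768 A = 5.574∠-161.5° A.
Step 6 — Complex power: S = V·I* = 45.14 - j200.1 VA.
Step 7 — Real power: P = Re(S) = 45.14 W.
Step 8 — Reactive power: Q = Im(S) = -200.1 VAR.
Step 9 — Apparent power: |S| = 205.1 VA.
Step 10 — Power factor: PF = P/|S| = 0.2201 (leading).

(a) P = 45.14 W  (b) Q = -200.1 VAR  (c) S = 205.1 VA  (d) PF = 0.2201 (leading)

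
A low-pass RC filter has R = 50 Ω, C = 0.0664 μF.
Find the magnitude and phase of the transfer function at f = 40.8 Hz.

Step 1 — Angular frequency: ω = 2π·40.8 = 256.4 rad/s.
Step 2 — Transfer function: H(jω) = 1/(1 + jωRC).
Step 3 — Denominator: 1 + jωRC = 1 + j·256.4·50·6.64e-08 = 1 + j0.0008511.
Step 4 — H = 1 - j0.0008511.
Step 5 — Magnitude: |H| = 1 (-0.0 dB); phase: φ = -0.0°.

|H| = 1 (-0.0 dB), φ = -0.0°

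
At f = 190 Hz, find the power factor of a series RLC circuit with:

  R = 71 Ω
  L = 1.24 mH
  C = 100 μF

Step 1 — Angular frequency: ω = 2π·f = 2π·190 = 1194 rad/s.
Step 2 — Component impedances:
  R: Z = R = 71 Ω
  L: Z = jωL = j·1194·0.00124 = 0 + j1.48 Ω
  C: Z = 1/(jωC) = -j/(ω·C) = 0 - j8.377 Ω
Step 3 — Series combination: Z_total = R + L + C = 71 - j6.896 Ω = 71.33∠-5.5° Ω.
Step 4 — Power factor: PF = cos(φ) = Re(Z)/|Z| = 71/71.334 = 0.9953.
Step 5 — Type: Im(Z) = -6.896 ⇒ leading (phase φ = -5.5°).

PF = 0.9953 (leading, φ = -5.5°)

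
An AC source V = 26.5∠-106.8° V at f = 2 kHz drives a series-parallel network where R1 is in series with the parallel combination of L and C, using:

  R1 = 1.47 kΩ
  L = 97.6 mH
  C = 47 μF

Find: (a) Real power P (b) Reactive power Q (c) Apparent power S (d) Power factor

Step 1 — Angular frequency: ω = 2π·f = 2π·2000 = 1.257e+04 rad/s.
Step 2 — Component impedances:
  R1: Z = R = 1470 Ω
  L: Z = jωL = j·1.257e+04·0.0976 = 0 + j1226 Ω
  C: Z = 1/(jωC) = -j/(ω·C) = 0 - j1.693 Ω
Step 3 — Parallel branch: L || C = 1/(1/L + 1/C) = 0 - j1.695 Ω.
Step 4 — Series with R1: Z_total = R1 + (L || C) = 1470 - j1.695 Ω = 1470∠-0.1° Ω.
Step 5 — Source phasor: V = 26.5∠-106.8° V = -7.659 - j25.37 V.
Step 6 — Current: I = V / Z = -0.005191 - j0.01726 A = 0.01803∠-106.7° A.
Step 7 — Complex power: S = V·I* = 0.4777 - j0.000551 VA.
Step 8 — Real power: P = Re(S) = 0.4777 W.
Step 9 — Reactive power: Q = Im(S) = -0.000551 VAR.
Step 10 — Apparent power: |S| = 0.4777 VA.
Step 11 — Power factor: PF = P/|S| = 1 (leading).

(a) P = 0.4777 W  (b) Q = -0.000551 VAR  (c) S = 0.4777 VA  (d) PF = 1 (leading)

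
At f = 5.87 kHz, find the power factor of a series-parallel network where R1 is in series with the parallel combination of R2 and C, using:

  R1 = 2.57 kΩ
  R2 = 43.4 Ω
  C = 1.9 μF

Step 1 — Angular frequency: ω = 2π·f = 2π·5870 = 3.688e+04 rad/s.
Step 2 — Component impedances:
  R1: Z = R = 2570 Ω
  R2: Z = R = 43.4 Ω
  C: Z = 1/(jωC) = -j/(ω·C) = 0 - j14.27 Ω
Step 3 — Parallel branch: R2 || C = 1/(1/R2 + 1/C) = 4.234 - j12.88 Ω.
Step 4 — Series with R1: Z_total = R1 + (R2 || C) = 2574 - j12.88 Ω = 2574∠-0.3° Ω.
Step 5 — Power factor: PF = cos(φ) = Re(Z)/|Z| = 2574/2574 = 1.
Step 6 — Type: Im(Z) = -12.88 ⇒ leading (phase φ = -0.3°).

PF = 1 (leading, φ = -0.3°)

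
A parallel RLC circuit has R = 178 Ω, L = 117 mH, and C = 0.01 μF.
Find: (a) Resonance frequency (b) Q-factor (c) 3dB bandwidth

Step 1 — Resonance: ω₀ = 1/√(LC) = 1/√(0.117·1e-08) = 2.924e+04 rad/s.
Step 2 — f₀ = ω₀/(2π) = 4653 Hz.
Step 3 — Parallel Q: Q = R/(ω₀L) = 178/(2.924e+04·0.117) = 0.05204.
Step 4 — Bandwidth: Δω = ω₀/Q = 5.618e+05 rad/s; BW = Δω/(2π) = 8.941e+04 Hz.

(a) f₀ = 4653 Hz  (b) Q = 0.05204  (c) BW = 8.941e+04 Hz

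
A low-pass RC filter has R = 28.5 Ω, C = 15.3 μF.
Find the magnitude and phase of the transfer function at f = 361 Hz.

Step 1 — Angular frequency: ω = 2π·361 = 2268 rad/s.
Step 2 — Transfer function: H(jω) = 1/(1 + jωRC).
Step 3 — Denominator: 1 + jωRC = 1 + j·2268·28.5·1.53e-05 = 1 + j0.9891.
Step 4 — H = 0.5055 - j0.5.
Step 5 — Magnitude: |H| = 0.711 (-3.0 dB); phase: φ = -44.7°.

|H| = 0.711 (-3.0 dB), φ = -44.7°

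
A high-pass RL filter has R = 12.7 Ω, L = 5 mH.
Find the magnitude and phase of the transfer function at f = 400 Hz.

Step 1 — Angular frequency: ω = 2π·400 = 2513 rad/s.
Step 2 — Transfer function: H(jω) = jωL/(R + jωL).
Step 3 — Numerator jωL = j·12.57; denominator R + jωL = 12.7 + j12.57.
Step 4 — H = 0.4947 + j0.5.
Step 5 — Magnitude: |H| = 0.7034 (-3.1 dB); phase: φ = 45.3°.

|H| = 0.7034 (-3.1 dB), φ = 45.3°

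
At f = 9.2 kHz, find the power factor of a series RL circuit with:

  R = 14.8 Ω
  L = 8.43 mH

Step 1 — Angular frequency: ω = 2π·f = 2π·9200 = 5.781e+04 rad/s.
Step 2 — Component impedances:
  R: Z = R = 14.8 Ω
  L: Z = jωL = j·5.781e+04·0.00843 = 0 + j487.3 Ω
Step 3 — Series combination: Z_total = R + L = 14.8 + j487.3 Ω = 487.5∠88.3° Ω.
Step 4 — Power factor: PF = cos(φ) = Re(Z)/|Z| = 14.8/487.5 = 0.03036.
Step 5 — Type: Im(Z) = 487.3 ⇒ lagging (phase φ = 88.3°).

PF = 0.03036 (lagging, φ = 88.3°)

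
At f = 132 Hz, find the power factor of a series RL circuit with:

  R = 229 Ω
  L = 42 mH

Step 1 — Angular frequency: ω = 2π·f = 2π·132 = 829.4 rad/s.
Step 2 — Component impedances:
  R: Z = R = 229 Ω
  L: Z = jωL = j·829.4·0.042 = 0 + j34.83 Ω
Step 3 — Series combination: Z_total = R + L = 229 + j34.83 Ω = 231.6∠8.6° Ω.
Step 4 — Power factor: PF = cos(φ) = Re(Z)/|Z| = 229/231.63 = 0.9886.
Step 5 — Type: Im(Z) = 34.83 ⇒ lagging (phase φ = 8.6°).

PF = 0.9886 (lagging, φ = 8.6°)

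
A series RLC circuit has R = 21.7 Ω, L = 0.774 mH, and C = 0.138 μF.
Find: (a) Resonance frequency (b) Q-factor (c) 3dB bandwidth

Step 1 — Resonance condition Im(Z)=0 gives ω₀ = 1/√(LC).
Step 2 — ω₀ = 1/√(0.000774·1.38e-07) = 9.676e+04 rad/s.
Step 3 — f₀ = ω₀/(2π) = 1.54e+04 Hz.
Step 4 — Series Q: Q = ω₀L/R = 9.676e+04·0.000774/21.7 = 3.451.
Step 5 — 3dB bandwidth: Δω = ω₀/Q = 2.804e+04 rad/s; BW = Δω/(2π) = 4462 Hz.

(a) f₀ = 1.54e+04 Hz  (b) Q = 3.451  (c) BW = 4462 Hz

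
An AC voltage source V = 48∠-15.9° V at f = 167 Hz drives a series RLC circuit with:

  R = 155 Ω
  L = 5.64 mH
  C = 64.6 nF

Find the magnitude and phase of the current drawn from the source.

Step 1 — Angular frequency: ω = 2π·f = 2π·167 = 1049 rad/s.
Step 2 — Component impedances:
  R: Z = R = 155 Ω
  L: Z = jωL = j·1049·0.00564 = 0 + j5.918 Ω
  C: Z = 1/(jωC) = -j/(ω·C) = 0 - j1.475e+04 Ω
Step 3 — Series combination: Z_total = R + L + C = 155 - j1.475e+04 Ω = 1.475e+04∠-89.4° Ω.
Step 4 — Source phasor: V = 48∠-15.9° V = 46.16 - j13.15 V.
Step 5 — Ohm's law: I = V / Z_total = (46.16 - j13.15) / (155 - j1.475e+04) = 0.0009245 + j0.003121 A.
Step 6 — Convert to polar: |I| = 0.003255 A, ∠I = 73.5°.

I = 0.003255∠73.5° A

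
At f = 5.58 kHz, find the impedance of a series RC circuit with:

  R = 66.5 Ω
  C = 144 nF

Step 1 — Angular frequency: ω = 2π·f = 2π·5580 = 3.506e+04 rad/s.
Step 2 — Component impedances:
  R: Z = R = 66.5 Ω
  C: Z = 1/(jωC) = -j/(ω·C) = 0 - j198.1 Ω
Step 3 — Series combination: Z_total = R + C = 66.5 - j198.1 Ω = 208.9∠-71.4° Ω.

Z = 66.5 - j198.1 Ω = 208.9∠-71.4° Ω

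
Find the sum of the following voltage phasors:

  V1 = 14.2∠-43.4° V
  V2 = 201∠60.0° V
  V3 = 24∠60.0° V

Step 1 — Convert each phasor to rectangular form:
  V1 = 14.2·(cos(-43.4°) + j·sin(-43.4°)) = 10.32 - j9.757 V
  V2 = 201·(cos(60.0°) + j·sin(60.0°)) = 100.5 + j174.1 V
  V3 = 24·(cos(60.0°) + j·sin(60.0°)) = 12 + j20.78 V
Step 2 — Sum components: V_total = 122.8 + j185.1 V.
Step 3 — Convert to polar: |V_total| = 222.1 V, ∠V_total = 56.4°.

V_total = 222.1∠56.4° V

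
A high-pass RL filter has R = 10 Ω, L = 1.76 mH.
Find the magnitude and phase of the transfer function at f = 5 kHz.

Step 1 — Angular frequency: ω = 2π·5000 = 3.142e+04 rad/s.
Step 2 — Transfer function: H(jω) = jωL/(R + jωL).
Step 3 — Numerator jωL = j·55.29; denominator R + jωL = 10 + j55.29.
Step 4 — H = 0.9683 + j0.1751.
Step 5 — Magnitude: |H| = 0.984 (-0.1 dB); phase: φ = 10.3°.

|H| = 0.984 (-0.1 dB), φ = 10.3°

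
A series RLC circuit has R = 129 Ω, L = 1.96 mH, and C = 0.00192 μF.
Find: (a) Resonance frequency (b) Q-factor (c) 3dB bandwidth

Step 1 — Resonance condition Im(Z)=0 gives ω₀ = 1/√(LC).
Step 2 — ω₀ = 1/√(0.00196·1.92e-09) = 5.155e+05 rad/s.
Step 3 — f₀ = ω₀/(2π) = 8.204e+04 Hz.
Step 4 — Series Q: Q = ω₀L/R = 5.155e+05·0.00196/129 = 7.832.
Step 5 — 3dB bandwidth: Δω = ω₀/Q = 6.582e+04 rad/s; BW = Δω/(2π) = 1.047e+04 Hz.

(a) f₀ = 8.204e+04 Hz  (b) Q = 7.832  (c) BW = 1.047e+04 Hz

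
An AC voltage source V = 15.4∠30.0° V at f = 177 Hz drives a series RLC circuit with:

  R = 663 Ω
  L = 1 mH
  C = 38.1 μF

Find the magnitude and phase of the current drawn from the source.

Step 1 — Angular frequency: ω = 2π·f = 2π·177 = 1112 rad/s.
Step 2 — Component impedances:
  R: Z = R = 663 Ω
  L: Z = jωL = j·1112·0.001 = 0 + j1.112 Ω
  C: Z = 1/(jωC) = -j/(ω·C) = 0 - j23.6 Ω
Step 3 — Series combination: Z_total = R + L + C = 663 - j22.49 Ω = 663.4∠-1.9° Ω.
Step 4 — Source phasor: V = 15.4∠30.0° V = 13.34 + j7.7 V.
Step 5 — Ohm's law: I = V / Z_total = (13.34 + j7.7) / (663 - j22.49) = 0.0197 + j0.01228 A.
Step 6 — Convert to polar: |I| = 0.02321 A, ∠I = 31.9°.

I = 0.02321∠31.9° A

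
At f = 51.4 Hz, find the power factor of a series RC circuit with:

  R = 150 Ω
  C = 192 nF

Step 1 — Angular frequency: ω = 2π·f = 2π·51.4 = 323 rad/s.
Step 2 — Component impedances:
  R: Z = R = 150 Ω
  C: Z = 1/(jωC) = -j/(ω·C) = 0 - j1.613e+04 Ω
Step 3 — Series combination: Z_total = R + C = 150 - j1.613e+04 Ω = 1.613e+04∠-89.5° Ω.
Step 4 — Power factor: PF = cos(φ) = Re(Z)/|Z| = 150/16128 = 0.009301.
Step 5 — Type: Im(Z) = -1.613e+04 ⇒ leading (phase φ = -89.5°).

PF = 0.009301 (leading, φ = -89.5°)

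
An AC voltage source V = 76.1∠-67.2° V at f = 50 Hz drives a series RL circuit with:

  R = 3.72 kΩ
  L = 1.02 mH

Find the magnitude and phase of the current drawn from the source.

Step 1 — Angular frequency: ω = 2π·f = 2π·50 = 314.2 rad/s.
Step 2 — Component impedances:
  R: Z = R = 3720 Ω
  L: Z = jωL = j·314.2·0.00102 = 0 + j0.3204 Ω
Step 3 — Series combination: Z_total = R + L = 3720 + j0.3204 Ω = 3720∠0.0° Ω.
Step 4 — Source phasor: V = 76.1∠-67.2° V = 29.49 - j70.15 V.
Step 5 — Ohm's law: I = V / Z_total = (29.49 - j70.15) / (3720 + j0.3204) = 0.007926 - j0.01886 A.
Step 6 — Convert to polar: |I| = 0.02046 A, ∠I = -67.2°.

I = 0.02046∠-67.2° A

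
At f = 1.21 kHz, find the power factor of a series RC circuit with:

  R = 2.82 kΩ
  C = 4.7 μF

Step 1 — Angular frequency: ω = 2π·f = 2π·1210 = 7603 rad/s.
Step 2 — Component impedances:
  R: Z = R = 2820 Ω
  C: Z = 1/(jωC) = -j/(ω·C) = 0 - j27.99 Ω
Step 3 — Series combination: Z_total = R + C = 2820 - j27.99 Ω = 2820∠-0.6° Ω.
Step 4 — Power factor: PF = cos(φ) = Re(Z)/|Z| = 2820/2820 = 1.
Step 5 — Type: Im(Z) = -27.99 ⇒ leading (phase φ = -0.6°).

PF = 1 (leading, φ = -0.6°)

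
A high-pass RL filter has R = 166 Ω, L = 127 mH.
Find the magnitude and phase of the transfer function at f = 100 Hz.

Step 1 — Angular frequency: ω = 2π·100 = 628.3 rad/s.
Step 2 — Transfer function: H(jω) = jωL/(R + jωL).
Step 3 — Numerator jωL = j·79.8; denominator R + jωL = 166 + j79.8.
Step 4 — H = 0.1877 + j0.3905.
Step 5 — Magnitude: |H| = 0.4332 (-7.3 dB); phase: φ = 64.3°.

|H| = 0.4332 (-7.3 dB), φ = 64.3°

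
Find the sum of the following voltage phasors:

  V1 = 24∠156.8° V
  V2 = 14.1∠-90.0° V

Step 1 — Convert each phasor to rectangular form:
  V1 = 24·(cos(156.8°) + j·sin(156.8°)) = -22.06 + j9.455 V
  V2 = 14.1·(cos(-90.0°) + j·sin(-90.0°)) = 0 - j14.1 V
Step 2 — Sum components: V_total = -22.06 - j4.645 V.
Step 3 — Convert to polar: |V_total| = 22.54 V, ∠V_total = -168.1°.

V_total = 22.54∠-168.1° V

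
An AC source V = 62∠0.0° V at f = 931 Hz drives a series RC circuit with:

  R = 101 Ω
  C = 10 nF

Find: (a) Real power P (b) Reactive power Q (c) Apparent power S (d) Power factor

Step 1 — Angular frequency: ω = 2π·f = 2π·931 = 5850 rad/s.
Step 2 — Component impedances:
  R: Z = R = 101 Ω
  C: Z = 1/(jωC) = -j/(ω·C) = 0 - j1.71e+04 Ω
Step 3 — Series combination: Z_total = R + C = 101 - j1.71e+04 Ω = 1.71e+04∠-89.7° Ω.
Step 4 — Source phasor: V = 62∠0.0° V = 62 V.
Step 5 — Current: I = V / Z = 2.143e-05 + j0.003627 A = 0.003627∠89.7° A.
Step 6 — Complex power: S = V·I* = 0.001328 - j0.2249 VA.
Step 7 — Real power: P = Re(S) = 0.001328 W.
Step 8 — Reactive power: Q = Im(S) = -0.2249 VAR.
Step 9 — Apparent power: |S| = 0.2249 VA.
Step 10 — Power factor: PF = P/|S| = 0.005908 (leading).

(a) P = 0.001328 W  (b) Q = -0.2249 VAR  (c) S = 0.2249 VA  (d) PF = 0.005908 (leading)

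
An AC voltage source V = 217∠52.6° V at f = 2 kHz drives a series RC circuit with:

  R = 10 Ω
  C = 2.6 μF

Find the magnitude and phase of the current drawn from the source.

Step 1 — Angular frequency: ω = 2π·f = 2π·2000 = 1.257e+04 rad/s.
Step 2 — Component impedances:
  R: Z = R = 10 Ω
  C: Z = 1/(jωC) = -j/(ω·C) = 0 - j30.61 Ω
Step 3 — Series combination: Z_total = R + C = 10 - j30.61 Ω = 32.2∠-71.9° Ω.
Step 4 — Source phasor: V = 217∠52.6° V = 131.8 + j172.4 V.
Step 5 — Ohm's law: I = V / Z_total = (131.8 + j172.4) / (10 - j30.61) = -3.818 + j5.554 A.
Step 6 — Convert to polar: |I| = 6.739 A, ∠I = 124.5°.

I = 6.739∠124.5° A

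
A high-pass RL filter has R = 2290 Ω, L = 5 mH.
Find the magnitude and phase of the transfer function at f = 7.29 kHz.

Step 1 — Angular frequency: ω = 2π·7290 = 4.58e+04 rad/s.
Step 2 — Transfer function: H(jω) = jωL/(R + jωL).
Step 3 — Numerator jωL = j·229; denominator R + jωL = 2290 + j229.
Step 4 — H = 0.009903 + j0.09902.
Step 5 — Magnitude: |H| = 0.09951 (-20.0 dB); phase: φ = 84.3°.

|H| = 0.09951 (-20.0 dB), φ = 84.3°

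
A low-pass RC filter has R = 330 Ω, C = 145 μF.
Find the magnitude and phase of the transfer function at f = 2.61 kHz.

Step 1 — Angular frequency: ω = 2π·2610 = 1.64e+04 rad/s.
Step 2 — Transfer function: H(jω) = 1/(1 + jωRC).
Step 3 — Denominator: 1 + jωRC = 1 + j·1.64e+04·330·0.000145 = 1 + j784.7.
Step 4 — H = 1.624e-06 - j0.001274.
Step 5 — Magnitude: |H| = 0.001274 (-57.9 dB); phase: φ = -89.9°.

|H| = 0.001274 (-57.9 dB), φ = -89.9°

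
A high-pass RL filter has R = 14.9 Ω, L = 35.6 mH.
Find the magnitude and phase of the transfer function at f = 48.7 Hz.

Step 1 — Angular frequency: ω = 2π·48.7 = 306 rad/s.
Step 2 — Transfer function: H(jω) = jωL/(R + jωL).
Step 3 — Numerator jωL = j·10.89; denominator R + jωL = 14.9 + j10.89.
Step 4 — H = 0.3483 + j0.4764.
Step 5 — Magnitude: |H| = 0.5902 (-4.6 dB); phase: φ = 53.8°.

|H| = 0.5902 (-4.6 dB), φ = 53.8°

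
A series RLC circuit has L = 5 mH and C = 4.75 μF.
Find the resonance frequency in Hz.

Step 1 — Resonance condition Im(Z)=0 gives ω₀ = 1/√(LC).
Step 2 — ω₀ = 1/√(0.005·4.75e-06) = 6489 rad/s.
Step 3 — f₀ = ω₀/(2π) = 1033 Hz.

f₀ = 1033 Hz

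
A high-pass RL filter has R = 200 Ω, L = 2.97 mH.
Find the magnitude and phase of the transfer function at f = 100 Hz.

Step 1 — Angular frequency: ω = 2π·100 = 628.3 rad/s.
Step 2 — Transfer function: H(jω) = jωL/(R + jωL).
Step 3 — Numerator jωL = j·1.866; denominator R + jωL = 200 + j1.866.
Step 4 — H = 8.705e-05 + j0.00933.
Step 5 — Magnitude: |H| = 0.00933 (-40.6 dB); phase: φ = 89.5°.

|H| = 0.00933 (-40.6 dB), φ = 89.5°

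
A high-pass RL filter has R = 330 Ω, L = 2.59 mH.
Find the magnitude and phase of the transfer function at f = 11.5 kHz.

Step 1 — Angular frequency: ω = 2π·1.15e+04 = 7.226e+04 rad/s.
Step 2 — Transfer function: H(jω) = jωL/(R + jωL).
Step 3 — Numerator jωL = j·187.1; denominator R + jωL = 330 + j187.1.
Step 4 — H = 0.2433 + j0.4291.
Step 5 — Magnitude: |H| = 0.4933 (-6.1 dB); phase: φ = 60.4°.

|H| = 0.4933 (-6.1 dB), φ = 60.4°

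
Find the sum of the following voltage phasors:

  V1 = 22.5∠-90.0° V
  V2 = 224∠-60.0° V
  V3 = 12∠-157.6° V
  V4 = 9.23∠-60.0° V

Step 1 — Convert each phasor to rectangular form:
  V1 = 22.5·(cos(-90.0°) + j·sin(-90.0°)) = 0 - j22.5 V
  V2 = 224·(cos(-60.0°) + j·sin(-60.0°)) = 112 - j194 V
  V3 = 12·(cos(-157.6°) + j·sin(-157.6°)) = -11.09 - j4.573 V
  V4 = 9.23·(cos(-60.0°) + j·sin(-60.0°)) = 4.615 - j7.993 V
Step 2 — Sum components: V_total = 105.5 - j229.1 V.
Step 3 — Convert to polar: |V_total| = 252.2 V, ∠V_total = -65.3°.

V_total = 252.2∠-65.3° V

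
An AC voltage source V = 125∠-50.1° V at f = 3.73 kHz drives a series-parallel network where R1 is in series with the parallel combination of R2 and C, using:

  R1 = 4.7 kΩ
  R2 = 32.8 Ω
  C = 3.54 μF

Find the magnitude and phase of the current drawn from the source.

Step 1 — Angular frequency: ω = 2π·f = 2π·3730 = 2.344e+04 rad/s.
Step 2 — Component impedances:
  R1: Z = R = 4700 Ω
  R2: Z = R = 32.8 Ω
  C: Z = 1/(jωC) = -j/(ω·C) = 0 - j12.05 Ω
Step 3 — Parallel branch: R2 || C = 1/(1/R2 + 1/C) = 3.902 - j10.62 Ω.
Step 4 — Series with R1: Z_total = R1 + (R2 || C) = 4704 - j10.62 Ω = 4704∠-0.1° Ω.
Step 5 — Source phasor: V = 125∠-50.1° V = 80.18 - j95.9 V.
Step 6 — Ohm's law: I = V / Z_total = (80.18 - j95.9) / (4704 - j10.62) = 0.01709 - j0.02035 A.
Step 7 — Convert to polar: |I| = 0.02657 A, ∠I = -50.0°.

I = 0.02657∠-50.0° A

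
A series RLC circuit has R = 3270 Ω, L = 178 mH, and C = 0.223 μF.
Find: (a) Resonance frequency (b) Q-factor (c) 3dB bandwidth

Step 1 — Resonance: ω₀ = 1/√(LC) = 1/√(0.178·2.23e-07) = 5019 rad/s.
Step 2 — f₀ = ω₀/(2π) = 798.8 Hz.
Step 3 — Series Q: Q = ω₀L/R = 5019·0.178/3270 = 0.2732.
Step 4 — Bandwidth: Δω = ω₀/Q = 1.837e+04 rad/s; BW = Δω/(2π) = 2924 Hz.

(a) f₀ = 798.8 Hz  (b) Q = 0.2732  (c) BW = 2924 Hz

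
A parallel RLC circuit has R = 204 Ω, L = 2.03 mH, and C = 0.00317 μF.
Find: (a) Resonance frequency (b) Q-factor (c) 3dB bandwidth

Step 1 — Resonance: ω₀ = 1/√(LC) = 1/√(0.00203·3.17e-09) = 3.942e+05 rad/s.
Step 2 — f₀ = ω₀/(2π) = 6.274e+04 Hz.
Step 3 — Parallel Q: Q = R/(ω₀L) = 204/(3.942e+05·0.00203) = 0.2549.
Step 4 — Bandwidth: Δω = ω₀/Q = 1.546e+06 rad/s; BW = Δω/(2π) = 2.461e+05 Hz.

(a) f₀ = 6.274e+04 Hz  (b) Q = 0.2549  (c) BW = 2.461e+05 Hz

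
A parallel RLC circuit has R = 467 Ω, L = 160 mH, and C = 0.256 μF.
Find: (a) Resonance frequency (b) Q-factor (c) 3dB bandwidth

Step 1 — Resonance: ω₀ = 1/√(LC) = 1/√(0.16·2.56e-07) = 4941 rad/s.
Step 2 — f₀ = ω₀/(2π) = 786.4 Hz.
Step 3 — Parallel Q: Q = R/(ω₀L) = 467/(4941·0.16) = 0.5907.
Step 4 — Bandwidth: Δω = ω₀/Q = 8365 rad/s; BW = Δω/(2π) = 1331 Hz.

(a) f₀ = 786.4 Hz  (b) Q = 0.5907  (c) BW = 1331 Hz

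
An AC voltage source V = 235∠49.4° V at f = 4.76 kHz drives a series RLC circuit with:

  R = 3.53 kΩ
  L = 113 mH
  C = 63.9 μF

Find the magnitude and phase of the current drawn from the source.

Step 1 — Angular frequency: ω = 2π·f = 2π·4760 = 2.991e+04 rad/s.
Step 2 — Component impedances:
  R: Z = R = 3530 Ω
  L: Z = jωL = j·2.991e+04·0.113 = 0 + j3380 Ω
  C: Z = 1/(jωC) = -j/(ω·C) = 0 - j0.5233 Ω
Step 3 — Series combination: Z_total = R + L + C = 3530 + j3379 Ω = 4887∠43.7° Ω.
Step 4 — Source phasor: V = 235∠49.4° V = 152.9 + j178.4 V.
Step 5 — Ohm's law: I = V / Z_total = (152.9 + j178.4) / (3530 + j3379) = 0.04786 + j0.004736 A.
Step 6 — Convert to polar: |I| = 0.04809 A, ∠I = 5.7°.

I = 0.04809∠5.7° A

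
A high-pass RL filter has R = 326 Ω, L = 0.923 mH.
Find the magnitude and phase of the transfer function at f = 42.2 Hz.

Step 1 — Angular frequency: ω = 2π·42.2 = 265.2 rad/s.
Step 2 — Transfer function: H(jω) = jωL/(R + jωL).
Step 3 — Numerator jωL = j·0.2447; denominator R + jωL = 326 + j0.2447.
Step 4 — H = 5.636e-07 + j0.0007507.
Step 5 — Magnitude: |H| = 0.0007507 (-62.5 dB); phase: φ = 90.0°.

|H| = 0.0007507 (-62.5 dB), φ = 90.0°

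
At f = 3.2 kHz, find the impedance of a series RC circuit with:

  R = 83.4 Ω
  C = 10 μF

Step 1 — Angular frequency: ω = 2π·f = 2π·3200 = 2.011e+04 rad/s.
Step 2 — Component impedances:
  R: Z = R = 83.4 Ω
  C: Z = 1/(jωC) = -j/(ω·C) = 0 - j4.974 Ω
Step 3 — Series combination: Z_total = R + C = 83.4 - j4.974 Ω = 83.55∠-3.4° Ω.

Z = 83.4 - j4.974 Ω = 83.55∠-3.4° Ω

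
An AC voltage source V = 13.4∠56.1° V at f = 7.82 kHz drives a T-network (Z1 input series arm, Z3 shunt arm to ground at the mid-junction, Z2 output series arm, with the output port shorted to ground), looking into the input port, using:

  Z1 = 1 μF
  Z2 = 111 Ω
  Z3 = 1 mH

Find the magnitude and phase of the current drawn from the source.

Step 1 — Angular frequency: ω = 2π·f = 2π·7820 = 4.913e+04 rad/s.
Step 2 — Component impedances:
  Z1: Z = 1/(jωC) = -j/(ω·C) = 0 - j20.35 Ω
  Z2: Z = R = 111 Ω
  Z3: Z = jωL = j·4.913e+04·0.001 = 0 + j49.13 Ω
Step 3 — With the output port shorted to ground, the output series arm Z2 runs from the junction to ground; the shunt arm Z3 also runs from the junction to ground. They appear in parallel: Z3 || Z2 = 18.19 + j41.08 Ω.
Step 4 — Series with input arm Z1: Z_in = Z1 + (Z3 || Z2) = 18.19 + j20.73 Ω = 27.58∠48.7° Ω.
Step 5 — Source phasor: V = 13.4∠56.1° V = 7.474 + j11.12 V.
Step 6 — Ohm's law: I = V / Z_total = (7.474 + j11.12) / (18.19 + j20.73) = 0.4819 + j0.06222 A.
Step 7 — Convert to polar: |I| = 0.4859 A, ∠I = 7.4°.

I = 0.4859∠7.4° A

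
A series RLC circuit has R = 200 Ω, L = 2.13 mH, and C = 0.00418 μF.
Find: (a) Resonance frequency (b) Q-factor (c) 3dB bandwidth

Step 1 — Resonance: ω₀ = 1/√(LC) = 1/√(0.00213·4.18e-09) = 3.351e+05 rad/s.
Step 2 — f₀ = ω₀/(2π) = 5.334e+04 Hz.
Step 3 — Series Q: Q = ω₀L/R = 3.351e+05·0.00213/200 = 3.569.
Step 4 — Bandwidth: Δω = ω₀/Q = 9.39e+04 rad/s; BW = Δω/(2π) = 1.494e+04 Hz.

(a) f₀ = 5.334e+04 Hz  (b) Q = 3.569  (c) BW = 1.494e+04 Hz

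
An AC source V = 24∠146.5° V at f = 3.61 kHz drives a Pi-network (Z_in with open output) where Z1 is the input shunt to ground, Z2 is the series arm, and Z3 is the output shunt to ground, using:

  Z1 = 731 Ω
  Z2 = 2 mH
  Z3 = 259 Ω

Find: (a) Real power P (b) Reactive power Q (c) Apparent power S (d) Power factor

Step 1 — Angular frequency: ω = 2π·f = 2π·3610 = 2.268e+04 rad/s.
Step 2 — Component impedances:
  Z1: Z = R = 731 Ω
  Z2: Z = jωL = j·2.268e+04·0.002 = 0 + j45.36 Ω
  Z3: Z = R = 259 Ω
Step 3 — With open output, the series arm Z2 and the output shunt Z3 appear in series to ground: Z2 + Z3 = 259 + j45.36 Ω.
Step 4 — Parallel with input shunt Z1: Z_in = Z1 || (Z2 + Z3) = 192.4 + j24.68 Ω = 193.9∠7.3° Ω.
Step 5 — Source phasor: V = 24∠146.5° V = -20.01 + j13.25 V.
Step 6 — Current: I = V / Z = -0.09366 + j0.08087 A = 0.1237∠139.2° A.
Step 7 — Complex power: S = V·I* = 2.946 + j0.3779 VA.
Step 8 — Real power: P = Re(S) = 2.946 W.
Step 9 — Reactive power: Q = Im(S) = 0.3779 VAR.
Step 10 — Apparent power: |S| = 2.97 VA.
Step 11 — Power factor: PF = P/|S| = 0.9919 (lagging).

(a) P = 2.946 W  (b) Q = 0.3779 VAR  (c) S = 2.97 VA  (d) PF = 0.9919 (lagging)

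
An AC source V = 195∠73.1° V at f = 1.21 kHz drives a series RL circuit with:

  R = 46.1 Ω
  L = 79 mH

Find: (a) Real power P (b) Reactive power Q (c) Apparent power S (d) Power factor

Step 1 — Angular frequency: ω = 2π·f = 2π·1210 = 7603 rad/s.
Step 2 — Component impedances:
  R: Z = R = 46.1 Ω
  L: Z = jωL = j·7603·0.079 = 0 + j600.6 Ω
Step 3 — Series combination: Z_total = R + L = 46.1 + j600.6 Ω = 602.4∠85.6° Ω.
Step 4 — Source phasor: V = 195∠73.1° V = 56.69 + j186.6 V.
Step 5 — Current: I = V / Z = 0.316 - j0.07013 A = 0.3237∠-12.5° A.
Step 6 — Complex power: S = V·I* = 4.831 + j62.94 VA.
Step 7 — Real power: P = Re(S) = 4.831 W.
Step 8 — Reactive power: Q = Im(S) = 62.94 VAR.
Step 9 — Apparent power: |S| = 63.12 VA.
Step 10 — Power factor: PF = P/|S| = 0.07653 (lagging).

(a) P = 4.831 W  (b) Q = 62.94 VAR  (c) S = 63.12 VA  (d) PF = 0.07653 (lagging)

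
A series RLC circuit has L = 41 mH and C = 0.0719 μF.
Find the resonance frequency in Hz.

Step 1 — Resonance condition Im(Z)=0 gives ω₀ = 1/√(LC).
Step 2 — ω₀ = 1/√(0.041·7.19e-08) = 1.842e+04 rad/s.
Step 3 — f₀ = ω₀/(2π) = 2931 Hz.

f₀ = 2931 Hz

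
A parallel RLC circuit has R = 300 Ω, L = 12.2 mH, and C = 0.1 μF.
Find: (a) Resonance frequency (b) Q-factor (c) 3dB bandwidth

Step 1 — Resonance: ω₀ = 1/√(LC) = 1/√(0.0122·1e-07) = 2.863e+04 rad/s.
Step 2 — f₀ = ω₀/(2π) = 4557 Hz.
Step 3 — Parallel Q: Q = R/(ω₀L) = 300/(2.863e+04·0.0122) = 0.8589.
Step 4 — Bandwidth: Δω = ω₀/Q = 3.333e+04 rad/s; BW = Δω/(2π) = 5305 Hz.

(a) f₀ = 4557 Hz  (b) Q = 0.8589  (c) BW = 5305 Hz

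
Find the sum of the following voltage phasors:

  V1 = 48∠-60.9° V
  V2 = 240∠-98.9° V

Step 1 — Convert each phasor to rectangular form:
  V1 = 48·(cos(-60.9°) + j·sin(-60.9°)) = 23.34 - j41.94 V
  V2 = 240·(cos(-98.9°) + j·sin(-98.9°)) = -37.13 - j237.1 V
Step 2 — Sum components: V_total = -13.79 - j279.1 V.
Step 3 — Convert to polar: |V_total| = 279.4 V, ∠V_total = -92.8°.

V_total = 279.4∠-92.8° V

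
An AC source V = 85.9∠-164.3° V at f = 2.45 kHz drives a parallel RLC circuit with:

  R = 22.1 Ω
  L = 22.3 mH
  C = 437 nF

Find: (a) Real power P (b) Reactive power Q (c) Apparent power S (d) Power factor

Step 1 — Angular frequency: ω = 2π·f = 2π·2450 = 1.539e+04 rad/s.
Step 2 — Component impedances:
  R: Z = R = 22.1 Ω
  L: Z = jωL = j·1.539e+04·0.0223 = 0 + j343.3 Ω
  C: Z = 1/(jωC) = -j/(ω·C) = 0 - j148.7 Ω
Step 3 — Parallel combination: 1/Z_total = 1/R + 1/L + 1/C; Z_total = 21.94 - j1.85 Ω = 22.02∠-4.8° Ω.
Step 4 — Source phasor: V = 85.9∠-164.3° V = -82.7 - j23.24 V.
Step 5 — Current: I = V / Z = -3.653 - j1.367 A = 3.901∠-159.5° A.
Step 6 — Complex power: S = V·I* = 333.9 - j28.14 VA.
Step 7 — Real power: P = Re(S) = 333.9 W.
Step 8 — Reactive power: Q = Im(S) = -28.14 VAR.
Step 9 — Apparent power: |S| = 335.1 VA.
Step 10 — Power factor: PF = P/|S| = 0.9965 (leading).

(a) P = 333.9 W  (b) Q = -28.14 VAR  (c) S = 335.1 VA  (d) PF = 0.9965 (leading)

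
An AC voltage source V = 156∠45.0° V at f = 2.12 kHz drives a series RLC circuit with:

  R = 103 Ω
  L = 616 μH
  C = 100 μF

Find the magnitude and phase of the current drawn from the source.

Step 1 — Angular frequency: ω = 2π·f = 2π·2120 = 1.332e+04 rad/s.
Step 2 — Component impedances:
  R: Z = R = 103 Ω
  L: Z = jωL = j·1.332e+04·0.000616 = 0 + j8.205 Ω
  C: Z = 1/(jωC) = -j/(ω·C) = 0 - j0.7507 Ω
Step 3 — Series combination: Z_total = R + L + C = 103 + j7.455 Ω = 103.3∠4.1° Ω.
Step 4 — Source phasor: V = 156∠45.0° V = 110.3 + j110.3 V.
Step 5 — Ohm's law: I = V / Z_total = (110.3 + j110.3) / (103 + j7.455) = 1.142 + j0.9883 A.
Step 6 — Convert to polar: |I| = 1.511 A, ∠I = 40.9°.

I = 1.511∠40.9° A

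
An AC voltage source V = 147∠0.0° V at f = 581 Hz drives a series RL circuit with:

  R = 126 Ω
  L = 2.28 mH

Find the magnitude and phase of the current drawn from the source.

Step 1 — Angular frequency: ω = 2π·f = 2π·581 = 3651 rad/s.
Step 2 — Component impedances:
  R: Z = R = 126 Ω
  L: Z = jωL = j·3651·0.00228 = 0 + j8.323 Ω
Step 3 — Series combination: Z_total = R + L = 126 + j8.323 Ω = 126.3∠3.8° Ω.
Step 4 — Source phasor: V = 147∠0.0° V = 147 V.
Step 5 — Ohm's law: I = V / Z_total = (147) / (126 + j8.323) = 1.162 - j0.07673 A.
Step 6 — Convert to polar: |I| = 1.164 A, ∠I = -3.8°.

I = 1.164∠-3.8° A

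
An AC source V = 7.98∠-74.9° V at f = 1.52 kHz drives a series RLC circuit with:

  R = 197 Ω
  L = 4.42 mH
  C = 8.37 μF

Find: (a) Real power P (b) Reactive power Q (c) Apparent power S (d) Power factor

Step 1 — Angular frequency: ω = 2π·f = 2π·1520 = 9550 rad/s.
Step 2 — Component impedances:
  R: Z = R = 197 Ω
  L: Z = jωL = j·9550·0.00442 = 0 + j42.21 Ω
  C: Z = 1/(jωC) = -j/(ω·C) = 0 - j12.51 Ω
Step 3 — Series combination: Z_total = R + L + C = 197 + j29.7 Ω = 199.2∠8.6° Ω.
Step 4 — Source phasor: V = 7.98∠-74.9° V = 2.079 - j7.704 V.
Step 5 — Current: I = V / Z = 0.004552 - j0.0398 A = 0.04005∠-83.5° A.
Step 6 — Complex power: S = V·I* = 0.3161 + j0.04766 VA.
Step 7 — Real power: P = Re(S) = 0.3161 W.
Step 8 — Reactive power: Q = Im(S) = 0.04766 VAR.
Step 9 — Apparent power: |S| = 0.3196 VA.
Step 10 — Power factor: PF = P/|S| = 0.9888 (lagging).

(a) P = 0.3161 W  (b) Q = 0.04766 VAR  (c) S = 0.3196 VA  (d) PF = 0.9888 (lagging)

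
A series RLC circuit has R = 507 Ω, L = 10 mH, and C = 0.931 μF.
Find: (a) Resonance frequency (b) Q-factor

Step 1 — Resonance condition Im(Z)=0 gives ω₀ = 1/√(LC).
Step 2 — ω₀ = 1/√(0.01·9.31e-07) = 1.036e+04 rad/s.
Step 3 — f₀ = ω₀/(2π) = 1649 Hz.
Step 4 — Series Q: Q = ω₀L/R = 1.036e+04·0.01/507 = 0.2044.

(a) f₀ = 1649 Hz  (b) Q = 0.2044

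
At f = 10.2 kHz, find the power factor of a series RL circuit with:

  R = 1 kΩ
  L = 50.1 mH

Step 1 — Angular frequency: ω = 2π·f = 2π·1.02e+04 = 6.409e+04 rad/s.
Step 2 — Component impedances:
  R: Z = R = 1000 Ω
  L: Z = jωL = j·6.409e+04·0.0501 = 0 + j3211 Ω
Step 3 — Series combination: Z_total = R + L = 1000 + j3211 Ω = 3363∠72.7° Ω.
Step 4 — Power factor: PF = cos(φ) = Re(Z)/|Z| = 1000/3363 = 0.2974.
Step 5 — Type: Im(Z) = 3211 ⇒ lagging (phase φ = 72.7°).

PF = 0.2974 (lagging, φ = 72.7°)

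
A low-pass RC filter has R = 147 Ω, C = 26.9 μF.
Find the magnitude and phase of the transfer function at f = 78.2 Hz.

Step 1 — Angular frequency: ω = 2π·78.2 = 491.3 rad/s.
Step 2 — Transfer function: H(jω) = 1/(1 + jωRC).
Step 3 — Denominator: 1 + jωRC = 1 + j·491.3·147·2.69e-05 = 1 + j1.943.
Step 4 — H = 0.2094 - j0.4069.
Step 5 — Magnitude: |H| = 0.4576 (-6.8 dB); phase: φ = -62.8°.

|H| = 0.4576 (-6.8 dB), φ = -62.8°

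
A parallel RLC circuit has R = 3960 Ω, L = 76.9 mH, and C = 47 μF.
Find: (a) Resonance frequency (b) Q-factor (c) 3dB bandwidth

Step 1 — Resonance: ω₀ = 1/√(LC) = 1/√(0.0769·4.7e-05) = 526 rad/s.
Step 2 — f₀ = ω₀/(2π) = 83.72 Hz.
Step 3 — Parallel Q: Q = R/(ω₀L) = 3960/(526·0.0769) = 97.9.
Step 4 — Bandwidth: Δω = ω₀/Q = 5.373 rad/s; BW = Δω/(2π) = 0.8551 Hz.

(a) f₀ = 83.72 Hz  (b) Q = 97.9  (c) BW = 0.8551 Hz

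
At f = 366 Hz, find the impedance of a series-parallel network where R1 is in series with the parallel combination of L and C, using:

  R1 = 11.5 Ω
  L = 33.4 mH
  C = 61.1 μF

Step 1 — Angular frequency: ω = 2π·f = 2π·366 = 2300 rad/s.
Step 2 — Component impedances:
  R1: Z = R = 11.5 Ω
  L: Z = jωL = j·2300·0.0334 = 0 + j76.81 Ω
  C: Z = 1/(jωC) = -j/(ω·C) = 0 - j7.117 Ω
Step 3 — Parallel branch: L || C = 1/(1/L + 1/C) = 0 - j7.844 Ω.
Step 4 — Series with R1: Z_total = R1 + (L || C) = 11.5 - j7.844 Ω = 13.92∠-34.3° Ω.

Z = 11.5 - j7.844 Ω = 13.92∠-34.3° Ω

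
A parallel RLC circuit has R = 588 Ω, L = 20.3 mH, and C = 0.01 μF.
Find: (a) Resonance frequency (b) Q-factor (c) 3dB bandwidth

Step 1 — Resonance: ω₀ = 1/√(LC) = 1/√(0.0203·1e-08) = 7.019e+04 rad/s.
Step 2 — f₀ = ω₀/(2π) = 1.117e+04 Hz.
Step 3 — Parallel Q: Q = R/(ω₀L) = 588/(7.019e+04·0.0203) = 0.4127.
Step 4 — Bandwidth: Δω = ω₀/Q = 1.701e+05 rad/s; BW = Δω/(2π) = 2.707e+04 Hz.

(a) f₀ = 1.117e+04 Hz  (b) Q = 0.4127  (c) BW = 2.707e+04 Hz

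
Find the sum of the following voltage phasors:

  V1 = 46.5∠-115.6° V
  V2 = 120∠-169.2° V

Step 1 — Convert each phasor to rectangular form:
  V1 = 46.5·(cos(-115.6°) + j·sin(-115.6°)) = -20.09 - j41.94 V
  V2 = 120·(cos(-169.2°) + j·sin(-169.2°)) = -117.9 - j22.49 V
Step 2 — Sum components: V_total = -138 - j64.42 V.
Step 3 — Convert to polar: |V_total| = 152.3 V, ∠V_total = -155.0°.

V_total = 152.3∠-155.0° V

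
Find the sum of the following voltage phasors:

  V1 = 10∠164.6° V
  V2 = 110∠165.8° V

Step 1 — Convert each phasor to rectangular form:
  V1 = 10·(cos(164.6°) + j·sin(164.6°)) = -9.641 + j2.656 V
  V2 = 110·(cos(165.8°) + j·sin(165.8°)) = -106.6 + j26.98 V
Step 2 — Sum components: V_total = -116.3 + j29.64 V.
Step 3 — Convert to polar: |V_total| = 120 V, ∠V_total = 165.7°.

V_total = 120∠165.7° V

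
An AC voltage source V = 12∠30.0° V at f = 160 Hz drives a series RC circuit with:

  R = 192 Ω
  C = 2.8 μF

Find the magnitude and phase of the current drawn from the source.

Step 1 — Angular frequency: ω = 2π·f = 2π·160 = 1005 rad/s.
Step 2 — Component impedances:
  R: Z = R = 192 Ω
  C: Z = 1/(jωC) = -j/(ω·C) = 0 - j355.3 Ω
Step 3 — Series combination: Z_total = R + C = 192 - j355.3 Ω = 403.8∠-61.6° Ω.
Step 4 — Source phasor: V = 12∠30.0° V = 10.39 + j6 V.
Step 5 — Ohm's law: I = V / Z_total = (10.39 + j6) / (192 - j355.3) = -0.0008353 + j0.0297 A.
Step 6 — Convert to polar: |I| = 0.02972 A, ∠I = 91.6°.

I = 0.02972∠91.6° A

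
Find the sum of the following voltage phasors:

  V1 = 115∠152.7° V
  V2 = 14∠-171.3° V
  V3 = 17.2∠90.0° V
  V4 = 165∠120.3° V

Step 1 — Convert each phasor to rectangular form:
  V1 = 115·(cos(152.7°) + j·sin(152.7°)) = -102.2 + j52.74 V
  V2 = 14·(cos(-171.3°) + j·sin(-171.3°)) = -13.84 - j2.118 V
  V3 = 17.2·(cos(90.0°) + j·sin(90.0°)) = 0 + j17.2 V
  V4 = 165·(cos(120.3°) + j·sin(120.3°)) = -83.25 + j142.5 V
Step 2 — Sum components: V_total = -199.3 + j210.3 V.
Step 3 — Convert to polar: |V_total| = 289.7 V, ∠V_total = 133.5°.

V_total = 289.7∠133.5° V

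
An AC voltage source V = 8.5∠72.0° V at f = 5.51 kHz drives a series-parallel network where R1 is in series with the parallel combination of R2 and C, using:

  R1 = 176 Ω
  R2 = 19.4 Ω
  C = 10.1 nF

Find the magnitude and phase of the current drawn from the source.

Step 1 — Angular frequency: ω = 2π·f = 2π·5510 = 3.462e+04 rad/s.
Step 2 — Component impedances:
  R1: Z = R = 176 Ω
  R2: Z = R = 19.4 Ω
  C: Z = 1/(jωC) = -j/(ω·C) = 0 - j2860 Ω
Step 3 — Parallel branch: R2 || C = 1/(1/R2 + 1/C) = 19.4 - j0.1316 Ω.
Step 4 — Series with R1: Z_total = R1 + (R2 || C) = 195.4 - j0.1316 Ω = 195.4∠-0.0° Ω.
Step 5 — Source phasor: V = 8.5∠72.0° V = 2.627 + j8.084 V.
Step 6 — Ohm's law: I = V / Z_total = (2.627 + j8.084) / (195.4 - j0.1316) = 0.01341 + j0.04138 A.
Step 7 — Convert to polar: |I| = 0.0435 A, ∠I = 72.0°.

I = 0.0435∠72.0° A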